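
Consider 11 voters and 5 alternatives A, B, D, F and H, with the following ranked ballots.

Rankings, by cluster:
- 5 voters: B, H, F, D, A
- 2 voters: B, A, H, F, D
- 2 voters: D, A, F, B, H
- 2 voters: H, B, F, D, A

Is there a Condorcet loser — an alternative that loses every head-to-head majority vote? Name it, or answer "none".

A

Pairwise majorities:
A–B: B 9–2.
A–D: D 9–2.
A vs F: 4 to 7, F.
A vs H: A preferred on 2+2 = 4 ballots; H wins 7–4.
B vs D: 5+2+2 = 9 for B, 2 for D — B by 9–2.
B vs F: B wins 9–2.
B vs H: B, 9–2.
D vs F: 2 to 9, F.
D vs H: D is ranked higher on 2 ballots, H on 9. H wins 9–2.
F–H: H 9–2.
A is beaten in every head-to-head and is the Condorcet loser.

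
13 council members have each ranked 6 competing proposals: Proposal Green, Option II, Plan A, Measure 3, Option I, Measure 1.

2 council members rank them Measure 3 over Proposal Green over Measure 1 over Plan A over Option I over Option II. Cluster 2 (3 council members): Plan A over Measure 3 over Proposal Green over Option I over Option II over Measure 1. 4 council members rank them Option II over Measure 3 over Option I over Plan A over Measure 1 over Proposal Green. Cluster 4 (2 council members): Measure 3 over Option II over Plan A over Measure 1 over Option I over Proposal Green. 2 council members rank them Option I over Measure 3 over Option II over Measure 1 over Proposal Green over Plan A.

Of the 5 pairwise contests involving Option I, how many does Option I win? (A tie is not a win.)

Option I against each rival (13 council members):
Option I vs Proposal Green: Option I preferred on 4+2+2 = 8 ballots; Option I wins 8–5.
Option I–Option II: Option I 7–6.
Option I vs Plan A: Plan A, 7–6.
Option I vs Measure 3: Option I preferred on 2 ballots; Measure 3 wins 11–2.
Option I vs Measure 1: 3+4+2 = 9 for Option I, 4 for Measure 1 — Option I by 9–4.
Option I beats Proposal Green, Option II, Measure 1; loses to Plan A, Measure 3 — 3 pairwise wins.

3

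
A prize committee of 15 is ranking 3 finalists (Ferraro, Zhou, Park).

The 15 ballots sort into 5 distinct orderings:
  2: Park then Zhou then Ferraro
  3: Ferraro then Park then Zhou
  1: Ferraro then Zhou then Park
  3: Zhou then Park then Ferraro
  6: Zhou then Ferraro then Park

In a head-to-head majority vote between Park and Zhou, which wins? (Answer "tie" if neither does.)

Ballots ranking Park above Zhou: 2 + 3 = 5.
Ballots ranking Zhou above Park: 15 − 5 = 10.
Zhou wins the head-to-head 10–5.

Zhou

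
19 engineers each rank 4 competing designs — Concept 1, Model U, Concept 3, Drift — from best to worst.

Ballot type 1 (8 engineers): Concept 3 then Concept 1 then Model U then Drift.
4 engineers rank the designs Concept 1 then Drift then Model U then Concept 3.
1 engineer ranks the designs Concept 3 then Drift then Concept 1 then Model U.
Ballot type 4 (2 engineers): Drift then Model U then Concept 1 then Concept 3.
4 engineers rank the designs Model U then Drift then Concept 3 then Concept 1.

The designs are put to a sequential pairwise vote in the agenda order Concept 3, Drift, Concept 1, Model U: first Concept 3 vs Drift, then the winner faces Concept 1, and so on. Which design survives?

Concept 1

Round 1: Concept 3 vs Drift — 9–10, Drift advances.
Round 2: Drift vs Concept 1 — 7–12, Concept 1 advances.
Round 3: Concept 1 vs Model U — 13–6, Concept 1 advances.
Concept 1 survives the agenda.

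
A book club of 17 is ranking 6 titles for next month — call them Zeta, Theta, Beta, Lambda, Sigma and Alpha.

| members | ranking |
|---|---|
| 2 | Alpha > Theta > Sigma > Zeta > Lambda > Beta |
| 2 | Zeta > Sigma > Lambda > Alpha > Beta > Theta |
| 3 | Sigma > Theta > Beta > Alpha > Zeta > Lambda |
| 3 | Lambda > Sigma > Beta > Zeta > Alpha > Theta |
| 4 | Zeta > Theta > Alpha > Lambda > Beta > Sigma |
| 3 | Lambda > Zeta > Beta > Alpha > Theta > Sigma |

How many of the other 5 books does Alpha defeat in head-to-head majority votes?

3

Alpha against each rival (17 members):
Alpha vs Zeta: 5 to 12, Zeta.
Alpha–Theta: Alpha 10–7.
Alpha vs Beta: Beta wins 9–8.
Alpha vs Lambda: 2+3+4 = 9 for Alpha, 8 for Lambda — Alpha by 9–8.
Alpha vs Sigma: 9 to 8, Alpha.
Alpha beats Theta, Lambda, Sigma; loses to Zeta, Beta — 3 pairwise wins.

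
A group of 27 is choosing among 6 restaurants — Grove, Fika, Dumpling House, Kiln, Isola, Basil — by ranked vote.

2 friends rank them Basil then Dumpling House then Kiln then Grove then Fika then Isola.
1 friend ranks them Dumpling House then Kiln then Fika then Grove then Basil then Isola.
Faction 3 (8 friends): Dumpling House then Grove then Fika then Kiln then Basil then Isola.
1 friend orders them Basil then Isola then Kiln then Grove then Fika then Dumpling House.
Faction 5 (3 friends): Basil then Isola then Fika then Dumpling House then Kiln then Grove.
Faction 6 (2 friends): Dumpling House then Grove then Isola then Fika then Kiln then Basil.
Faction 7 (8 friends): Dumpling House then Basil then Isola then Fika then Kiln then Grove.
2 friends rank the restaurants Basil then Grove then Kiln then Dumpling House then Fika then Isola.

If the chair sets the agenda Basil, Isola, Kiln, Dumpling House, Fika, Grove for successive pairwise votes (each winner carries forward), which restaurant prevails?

Dumpling House

Round 1: Basil vs Isola — 25–2, Basil advances.
Round 2: Basil vs Kiln — 16–11, Basil advances.
Round 3: Basil vs Dumpling House — 8–19, Dumpling House advances.
Round 4: Dumpling House vs Fika — 23–4, Dumpling House advances.
Round 5: Dumpling House vs Grove — 24–3, Dumpling House advances.
Dumpling House survives the agenda.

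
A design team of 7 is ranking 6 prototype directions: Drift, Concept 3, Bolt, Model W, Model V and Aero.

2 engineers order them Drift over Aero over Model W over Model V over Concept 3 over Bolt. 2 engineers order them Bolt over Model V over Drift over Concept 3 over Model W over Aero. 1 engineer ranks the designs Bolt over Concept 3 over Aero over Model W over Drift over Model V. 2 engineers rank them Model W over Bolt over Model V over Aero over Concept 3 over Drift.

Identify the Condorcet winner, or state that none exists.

none

Head-to-head results (7 engineers):
Drift vs Concept 3: 4 to 3, Drift.
Drift vs Bolt: 2 to 5, Bolt.
Drift vs Model W: 2+2 = 4 for Drift, 3 for Model W — Drift by 4–3.
Drift vs Model V: Drift is ranked higher on 2+1 = 3 ballots, Model V on 4. Model V wins 4–3.
Drift vs Aero: Drift preferred on 2+2 = 4 ballots; Drift wins 4–3.
Concept 3 vs Bolt: Concept 3 is ranked higher on 2 ballots, Bolt on 5. Bolt wins 5–2.
Concept 3 vs Model W: Concept 3 is ranked higher on 2+1 = 3 ballots, Model W on 4. Model W wins 4–3.
Concept 3 vs Model V: 1 to 6, Model V.
Concept 3 vs Aero: Concept 3 is ranked higher on 2+1 = 3 ballots, Aero on 4. Aero wins 4–3.
Bolt vs Model W: 3 to 4, Model W.
Bolt vs Model V: Bolt preferred on 2+1+2 = 5 ballots; Bolt wins 5–2.
Bolt vs Aero: Bolt is ranked higher on 2+1+2 = 5 ballots, Aero on 2. Bolt wins 5–2.
Model W vs Model V: 2+1+2 = 5 for Model W, 2 for Model V — Model W by 5–2.
Model W vs Aero: Model W is ranked higher on 2+2 = 4 ballots, Aero on 3. Model W wins 4–3.
Model V vs Aero: Model V is ranked higher on 2+2 = 4 ballots, Aero on 3. Model V wins 4–3.
No design is unbeaten: Drift loses to Bolt; Concept 3 loses to Drift; Bolt loses to Model W; Model W loses to Drift; Model V loses to Bolt; Aero loses to Drift. In particular Drift > Model W > Bolt > Drift is a majority cycle — no Condorcet winner exists.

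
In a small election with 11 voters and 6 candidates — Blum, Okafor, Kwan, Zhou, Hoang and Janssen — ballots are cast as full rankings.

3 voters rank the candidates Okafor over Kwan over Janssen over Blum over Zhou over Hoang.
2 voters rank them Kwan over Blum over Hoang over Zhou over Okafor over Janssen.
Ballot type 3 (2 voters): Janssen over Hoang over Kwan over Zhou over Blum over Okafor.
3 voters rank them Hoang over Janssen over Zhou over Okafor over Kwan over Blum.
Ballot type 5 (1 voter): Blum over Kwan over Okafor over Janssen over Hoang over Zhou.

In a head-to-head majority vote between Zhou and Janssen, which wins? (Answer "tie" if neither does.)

Janssen

Ballots ranking Zhou above Janssen: 2.
Ballots ranking Janssen above Zhou: 11 − 2 = 9.
Janssen wins the head-to-head 9–2.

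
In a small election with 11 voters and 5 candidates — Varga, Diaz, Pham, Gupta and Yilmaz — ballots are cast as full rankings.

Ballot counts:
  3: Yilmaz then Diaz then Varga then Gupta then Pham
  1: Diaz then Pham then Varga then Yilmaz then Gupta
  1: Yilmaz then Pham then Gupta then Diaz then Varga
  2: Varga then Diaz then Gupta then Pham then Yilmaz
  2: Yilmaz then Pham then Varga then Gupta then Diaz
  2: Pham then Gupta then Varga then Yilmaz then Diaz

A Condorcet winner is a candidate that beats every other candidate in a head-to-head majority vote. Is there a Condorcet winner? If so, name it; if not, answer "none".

Pairwise majorities:
Varga vs Diaz: 6 to 5, Varga.
Varga vs Pham: 3+2 = 5 for Varga, 6 for Pham — Pham by 6–5.
Varga vs Gupta: 8 to 3, Varga.
Varga vs Yilmaz: Varga is ranked higher on 1+2+2 = 5 ballots, Yilmaz on 6. Yilmaz wins 6–5.
Diaz vs Pham: 6 to 5, Diaz.
Diaz vs Gupta: Diaz preferred on 3+1+2 = 6 ballots; Diaz wins 6–5.
Diaz vs Yilmaz: Diaz is ranked higher on 1+2 = 3 ballots, Yilmaz on 8. Yilmaz wins 8–3.
Pham vs Gupta: 6 to 5, Pham.
Pham vs Yilmaz: 1+2+2 = 5 for Pham, 6 for Yilmaz — Yilmaz by 6–5.
Gupta vs Yilmaz: Gupta is ranked higher on 2+2 = 4 ballots, Yilmaz on 7. Yilmaz wins 7–4.
Only Yilmaz has no losses; Yilmaz is the Condorcet winner.

Yilmaz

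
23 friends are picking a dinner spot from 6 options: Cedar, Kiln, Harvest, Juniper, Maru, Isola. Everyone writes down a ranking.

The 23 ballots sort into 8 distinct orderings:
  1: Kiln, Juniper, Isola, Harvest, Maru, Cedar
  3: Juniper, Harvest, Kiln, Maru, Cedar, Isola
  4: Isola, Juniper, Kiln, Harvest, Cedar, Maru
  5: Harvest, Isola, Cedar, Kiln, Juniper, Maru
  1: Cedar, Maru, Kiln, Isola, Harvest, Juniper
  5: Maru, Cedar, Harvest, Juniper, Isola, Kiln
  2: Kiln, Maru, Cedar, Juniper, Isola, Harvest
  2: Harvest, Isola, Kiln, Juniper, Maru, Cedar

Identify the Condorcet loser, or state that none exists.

none

Pairwise majorities:
Cedar vs Kiln: Kiln wins 12–11.
Cedar vs Harvest: Cedar preferred on 1+5+2 = 8 ballots; Harvest wins 15–8.
Cedar–Juniper: Cedar 13–10.
Cedar vs Maru: 4+5+1 = 10 for Cedar, 13 for Maru — Maru by 13–10.
Cedar vs Isola: Isola wins 12–11.
Kiln vs Harvest: Kiln is ranked higher on 1+4+1+2 = 8 ballots, Harvest on 15. Harvest wins 15–8.
Kiln vs Juniper: 1+5+1+2+2 = 11 for Kiln, 12 for Juniper — Juniper by 12–11.
Kiln vs Maru: Kiln, 17–6.
Kiln vs Isola: Isola wins 16–7.
Harvest vs Juniper: 5+1+5+2 = 13 for Harvest, 10 for Juniper — Harvest by 13–10.
Harvest vs Maru: Harvest wins 15–8.
Harvest vs Isola: Harvest preferred on 3+5+5+2 = 15 ballots; Harvest wins 15–8.
Juniper vs Maru: 1+3+4+5+2 = 15 for Juniper, 8 for Maru — Juniper by 15–8.
Juniper vs Isola: Isola wins 12–11.
Maru vs Isola: Isola wins 12–11.
Every restaurant wins at least one matchup (Cedar beats Juniper; Kiln beats Cedar; Harvest beats Cedar; Juniper beats Kiln; Maru beats Cedar; Isola beats Cedar), so there is no Condorcet loser.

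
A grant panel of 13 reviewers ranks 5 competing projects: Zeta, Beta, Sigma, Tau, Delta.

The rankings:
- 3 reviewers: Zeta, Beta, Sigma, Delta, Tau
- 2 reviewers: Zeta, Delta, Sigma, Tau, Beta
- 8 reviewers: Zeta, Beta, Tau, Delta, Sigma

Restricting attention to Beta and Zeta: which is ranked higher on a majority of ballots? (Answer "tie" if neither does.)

Zeta

No ballot ranks Beta above Zeta: 0.
Ballots ranking Zeta above Beta: 13 − 0 = 13.
Zeta wins the head-to-head 13–0.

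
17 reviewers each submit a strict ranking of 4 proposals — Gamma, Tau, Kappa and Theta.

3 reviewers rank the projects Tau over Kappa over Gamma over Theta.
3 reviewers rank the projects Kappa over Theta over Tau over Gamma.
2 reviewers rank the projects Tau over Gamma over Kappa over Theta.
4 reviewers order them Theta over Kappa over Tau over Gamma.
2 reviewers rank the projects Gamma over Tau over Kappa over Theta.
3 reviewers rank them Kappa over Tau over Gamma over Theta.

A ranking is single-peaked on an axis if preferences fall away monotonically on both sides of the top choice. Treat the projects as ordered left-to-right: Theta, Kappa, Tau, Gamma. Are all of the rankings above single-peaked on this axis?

Axis positions: Theta=1, Kappa=2, Tau=3, Gamma=4.
Ballot type 1 (peak Tau at position 3): ranking walks positions 3-2-4-1, expanding outward from the peak — single-peaked.
Ballot type 2 (peak Kappa at position 2): ranking walks positions 2-1-3-4, expanding outward from the peak — single-peaked.
Ballot type 3 (peak Tau at position 3): ranking walks positions 3-4-2-1, expanding outward from the peak — single-peaked.
Ballot type 4 (peak Theta at position 1): ranking walks positions 1-2-3-4, expanding outward from the peak — single-peaked.
Ballot type 5 (peak Gamma at position 4): ranking walks positions 4-3-2-1, expanding outward from the peak — single-peaked.
Ballot type 6 (peak Kappa at position 2): ranking walks positions 2-3-4-1, expanding outward from the peak — single-peaked.
Every ranking is single-peaked on this axis.

yes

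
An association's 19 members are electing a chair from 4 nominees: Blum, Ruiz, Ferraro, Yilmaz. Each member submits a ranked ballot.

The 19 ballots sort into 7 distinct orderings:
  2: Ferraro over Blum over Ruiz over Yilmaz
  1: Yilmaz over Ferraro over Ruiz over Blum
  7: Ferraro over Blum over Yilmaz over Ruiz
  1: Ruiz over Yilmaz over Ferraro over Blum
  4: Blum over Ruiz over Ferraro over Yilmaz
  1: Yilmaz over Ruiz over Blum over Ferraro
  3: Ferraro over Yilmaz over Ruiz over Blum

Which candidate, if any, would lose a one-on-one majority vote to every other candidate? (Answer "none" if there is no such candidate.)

Ruiz

Head-to-head results (19 voters):
Blum vs Ruiz: 13 to 6, Blum.
Blum vs Ferraro: 5 to 14, Ferraro.
Blum vs Yilmaz: Blum wins 13–6.
Ruiz vs Ferraro: Ferraro wins 13–6.
Ruiz vs Yilmaz: Yilmaz wins 12–7.
Ferraro vs Yilmaz: Ferraro, 16–3.
Ruiz is beaten in every head-to-head and is the Condorcet loser.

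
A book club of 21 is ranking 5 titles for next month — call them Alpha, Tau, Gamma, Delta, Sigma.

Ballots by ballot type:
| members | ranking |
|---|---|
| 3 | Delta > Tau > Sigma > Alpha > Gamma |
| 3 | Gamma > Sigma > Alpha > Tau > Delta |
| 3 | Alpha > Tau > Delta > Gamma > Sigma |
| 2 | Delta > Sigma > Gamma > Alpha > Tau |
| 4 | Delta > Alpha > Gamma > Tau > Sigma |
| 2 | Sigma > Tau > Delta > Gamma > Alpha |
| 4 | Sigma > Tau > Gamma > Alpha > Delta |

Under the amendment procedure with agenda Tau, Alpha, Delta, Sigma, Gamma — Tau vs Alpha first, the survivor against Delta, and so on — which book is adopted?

Delta

Round 1: Tau vs Alpha — 9–12, Alpha advances.
Round 2: Alpha vs Delta — 10–11, Delta advances.
Round 3: Delta vs Sigma — 12–9, Delta advances.
Round 4: Delta vs Gamma — 14–7, Delta advances.
The agenda winner is Delta.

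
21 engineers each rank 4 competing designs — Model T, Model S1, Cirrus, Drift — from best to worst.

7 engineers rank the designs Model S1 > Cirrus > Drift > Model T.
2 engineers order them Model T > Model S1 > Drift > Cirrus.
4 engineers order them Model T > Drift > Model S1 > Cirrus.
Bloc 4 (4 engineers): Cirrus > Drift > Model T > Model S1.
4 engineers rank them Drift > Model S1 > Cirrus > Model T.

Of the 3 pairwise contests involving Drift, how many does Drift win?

2

Drift against each rival (21 engineers):
Drift vs Model T: 7+4+4 = 15 for Drift, 6 for Model T — Drift by 15–6.
Drift vs Model S1: Drift wins 12–9.
Drift vs Cirrus: Drift preferred on 2+4+4 = 10 ballots; Cirrus wins 11–10.
Drift beats Model T, Model S1; loses to Cirrus — 2 pairwise wins.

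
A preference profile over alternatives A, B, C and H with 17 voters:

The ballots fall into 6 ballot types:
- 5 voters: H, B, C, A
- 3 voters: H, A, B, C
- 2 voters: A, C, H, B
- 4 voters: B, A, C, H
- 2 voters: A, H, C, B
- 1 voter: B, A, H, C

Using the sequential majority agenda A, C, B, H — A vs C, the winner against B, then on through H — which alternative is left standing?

Round 1: A vs C — 12–5, A advances.
Round 2: A vs B — 7–10, B advances.
Round 3: B vs H — 5–12, H advances.
The agenda winner is H.

H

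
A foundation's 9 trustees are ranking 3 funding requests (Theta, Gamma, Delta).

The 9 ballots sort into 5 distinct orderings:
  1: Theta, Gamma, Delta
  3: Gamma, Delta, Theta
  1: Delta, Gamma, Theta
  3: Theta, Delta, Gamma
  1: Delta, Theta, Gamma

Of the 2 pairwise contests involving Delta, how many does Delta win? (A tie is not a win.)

Delta against each rival (9 reviewers):
Delta vs Theta: Delta is ranked higher on 3+1+1 = 5 ballots, Theta on 4. Delta wins 5–4.
Delta–Gamma: Delta 5–4.
Delta beats Theta, Gamma — 2 pairwise wins.

2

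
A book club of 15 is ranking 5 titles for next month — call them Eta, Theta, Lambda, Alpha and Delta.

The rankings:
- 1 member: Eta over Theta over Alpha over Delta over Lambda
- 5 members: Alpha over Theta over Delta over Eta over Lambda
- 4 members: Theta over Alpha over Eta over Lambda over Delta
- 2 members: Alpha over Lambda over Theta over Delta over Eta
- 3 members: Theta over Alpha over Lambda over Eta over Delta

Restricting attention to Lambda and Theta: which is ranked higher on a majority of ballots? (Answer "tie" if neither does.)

Theta

Ballots ranking Lambda above Theta: 2.
Ballots ranking Theta above Lambda: 15 − 2 = 13.
Theta wins the head-to-head 13–2.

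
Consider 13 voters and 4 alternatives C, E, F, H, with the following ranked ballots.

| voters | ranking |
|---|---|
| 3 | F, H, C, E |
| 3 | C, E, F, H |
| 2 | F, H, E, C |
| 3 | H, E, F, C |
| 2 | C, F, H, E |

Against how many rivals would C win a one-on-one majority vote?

C against each rival (13 voters):
C vs E: C wins 8–5.
C vs F: F, 8–5.
C vs H: C is ranked higher on 3+2 = 5 ballots, H on 8. H wins 8–5.
C beats E; loses to F, H — 1 pairwise win.

1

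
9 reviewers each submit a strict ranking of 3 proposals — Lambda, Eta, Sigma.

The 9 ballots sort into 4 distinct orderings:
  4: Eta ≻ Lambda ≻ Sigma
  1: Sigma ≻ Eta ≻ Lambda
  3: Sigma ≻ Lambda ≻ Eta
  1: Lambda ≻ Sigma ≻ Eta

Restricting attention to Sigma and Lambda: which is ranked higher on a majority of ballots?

Lambda

Ballots ranking Sigma above Lambda: 1 + 3 = 4.
Ballots ranking Lambda above Sigma: 9 − 4 = 5.
Lambda wins the head-to-head 5–4.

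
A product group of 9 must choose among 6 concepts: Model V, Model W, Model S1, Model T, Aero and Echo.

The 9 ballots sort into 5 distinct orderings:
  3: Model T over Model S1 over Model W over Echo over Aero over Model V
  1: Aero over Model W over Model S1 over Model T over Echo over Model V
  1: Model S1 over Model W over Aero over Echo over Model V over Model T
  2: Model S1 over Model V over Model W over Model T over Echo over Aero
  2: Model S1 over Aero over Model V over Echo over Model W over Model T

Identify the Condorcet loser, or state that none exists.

Head-to-head results (9 engineers):
Model V vs Model W: Model W, 5–4.
Model V–Model S1: Model S1 9–0.
Model V–Model T: Model V 5–4.
Model V vs Aero: Model V is ranked higher on 2 ballots, Aero on 7. Aero wins 7–2.
Model V–Echo: Echo 5–4.
Model W vs Model S1: Model S1 wins 8–1.
Model W–Model T: Model W 6–3.
Model W vs Aero: 6 to 3, Model W.
Model W vs Echo: 3+1+1+2 = 7 for Model W, 2 for Echo — Model W by 7–2.
Model S1 vs Model T: Model S1 wins 6–3.
Model S1 vs Aero: Model S1 wins 8–1.
Model S1 vs Echo: 3+1+1+2+2 = 9 for Model S1, 0 for Echo — Model S1 by 9–0.
Model T vs Aero: Model T, 5–4.
Model T vs Echo: Model T, 6–3.
Aero vs Echo: Aero preferred on 1+1+2 = 4 ballots; Echo wins 5–4.
No design is winless: Model V beats Model T; Model W beats Model V; Model S1 beats Model V; Model T beats Aero; Aero beats Model V; Echo beats Model V. There is no Condorcet loser.

none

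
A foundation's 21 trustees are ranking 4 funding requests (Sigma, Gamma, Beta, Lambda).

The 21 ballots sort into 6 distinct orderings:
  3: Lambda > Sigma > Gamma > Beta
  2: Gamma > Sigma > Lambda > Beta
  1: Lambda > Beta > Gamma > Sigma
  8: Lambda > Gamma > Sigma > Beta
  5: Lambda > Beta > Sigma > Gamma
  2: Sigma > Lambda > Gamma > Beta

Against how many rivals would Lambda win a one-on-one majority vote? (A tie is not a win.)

3

Lambda against each rival (21 reviewers):
Lambda–Sigma: Lambda 17–4.
Lambda vs Gamma: Lambda, 19–2.
Lambda–Beta: Lambda 21–0.
Lambda beats Sigma, Gamma, Beta — 3 pairwise wins.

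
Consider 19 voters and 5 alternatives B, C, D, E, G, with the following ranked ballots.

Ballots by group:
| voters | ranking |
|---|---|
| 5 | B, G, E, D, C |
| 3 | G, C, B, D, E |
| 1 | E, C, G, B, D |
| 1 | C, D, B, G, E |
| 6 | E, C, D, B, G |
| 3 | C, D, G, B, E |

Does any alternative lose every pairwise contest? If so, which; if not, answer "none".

Head-to-head results (19 voters):
B vs C: C wins 14–5.
B vs D: B is ranked higher on 5+3+1 = 9 ballots, D on 10. D wins 10–9.
B vs E: B, 12–7.
B vs G: B, 12–7.
C vs D: 14 to 5, C.
C vs E: C is ranked higher on 3+1+3 = 7 ballots, E on 12. E wins 12–7.
C vs G: 1+1+6+3 = 11 for C, 8 for G — C by 11–8.
D vs E: E wins 12–7.
D vs G: 1+6+3 = 10 for D, 9 for G — D by 10–9.
E vs G: G wins 12–7.
No alternative is winless: B beats E; C beats B; D beats B; E beats C; G beats E. There is no Condorcet loser.

none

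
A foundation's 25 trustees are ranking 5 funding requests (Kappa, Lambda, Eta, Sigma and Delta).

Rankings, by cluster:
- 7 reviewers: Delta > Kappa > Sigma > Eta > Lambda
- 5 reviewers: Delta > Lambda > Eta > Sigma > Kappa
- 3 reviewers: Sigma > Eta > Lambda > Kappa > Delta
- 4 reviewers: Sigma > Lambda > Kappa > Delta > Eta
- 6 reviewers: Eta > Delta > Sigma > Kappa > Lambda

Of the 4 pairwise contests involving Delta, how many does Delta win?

4

Delta against each rival (25 reviewers):
Delta vs Kappa: 18 to 7, Delta.
Delta vs Lambda: Delta wins 18–7.
Delta vs Eta: Delta is ranked higher on 7+5+4 = 16 ballots, Eta on 9. Delta wins 16–9.
Delta vs Sigma: Delta, 18–7.
Delta beats Kappa, Lambda, Eta, Sigma — 4 pairwise wins.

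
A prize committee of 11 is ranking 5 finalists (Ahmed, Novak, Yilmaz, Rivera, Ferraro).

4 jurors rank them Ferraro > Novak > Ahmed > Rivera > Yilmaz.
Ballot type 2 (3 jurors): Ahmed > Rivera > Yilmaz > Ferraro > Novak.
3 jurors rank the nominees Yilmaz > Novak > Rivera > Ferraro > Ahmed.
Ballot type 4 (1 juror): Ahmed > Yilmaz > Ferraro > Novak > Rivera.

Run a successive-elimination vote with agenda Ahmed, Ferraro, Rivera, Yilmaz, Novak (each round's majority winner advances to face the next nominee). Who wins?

Round 1: Ahmed vs Ferraro — 4–7, Ferraro advances.
Round 2: Ferraro vs Rivera — 5–6, Rivera advances.
Round 3: Rivera vs Yilmaz — 7–4, Rivera advances.
Round 4: Rivera vs Novak — 3–8, Novak advances.
The agenda winner is Novak.

Novak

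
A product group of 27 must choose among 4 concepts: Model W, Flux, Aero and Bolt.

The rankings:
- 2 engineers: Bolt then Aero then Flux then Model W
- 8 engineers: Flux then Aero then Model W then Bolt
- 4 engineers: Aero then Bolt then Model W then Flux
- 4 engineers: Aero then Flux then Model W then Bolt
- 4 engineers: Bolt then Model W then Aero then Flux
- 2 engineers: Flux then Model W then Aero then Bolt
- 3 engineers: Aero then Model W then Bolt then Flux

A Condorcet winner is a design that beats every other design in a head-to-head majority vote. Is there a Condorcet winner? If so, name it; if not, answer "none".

Aero

Pairwise majorities:
Model W vs Flux: Flux, 16–11.
Model W vs Aero: Aero wins 21–6.
Model W–Bolt: Model W 17–10.
Flux vs Aero: Aero, 17–10.
Flux–Bolt: Flux 14–13.
Aero vs Bolt: Aero wins 21–6.
Aero defeats every rival head-to-head and is the Condorcet winner.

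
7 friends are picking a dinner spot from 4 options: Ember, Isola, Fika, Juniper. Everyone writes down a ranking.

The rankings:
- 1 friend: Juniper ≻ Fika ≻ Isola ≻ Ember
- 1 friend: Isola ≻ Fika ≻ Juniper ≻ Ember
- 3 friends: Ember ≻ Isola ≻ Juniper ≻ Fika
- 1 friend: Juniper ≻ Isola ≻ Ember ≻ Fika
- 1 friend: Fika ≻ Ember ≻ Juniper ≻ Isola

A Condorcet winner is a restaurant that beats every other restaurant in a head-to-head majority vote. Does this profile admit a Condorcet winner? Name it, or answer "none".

Ember

Check each pair by majority over 7 ballots:
Ember vs Isola: Ember, 4–3.
Ember vs Fika: Ember wins 4–3.
Ember vs Juniper: Ember, 4–3.
Isola vs Fika: 5 to 2, Isola.
Isola–Juniper: Isola 4–3.
Fika vs Juniper: Fika is ranked higher on 1+1 = 2 ballots, Juniper on 5. Juniper wins 5–2.
Ember beats each of Isola, Fika, Juniper — Ember is the Condorcet winner.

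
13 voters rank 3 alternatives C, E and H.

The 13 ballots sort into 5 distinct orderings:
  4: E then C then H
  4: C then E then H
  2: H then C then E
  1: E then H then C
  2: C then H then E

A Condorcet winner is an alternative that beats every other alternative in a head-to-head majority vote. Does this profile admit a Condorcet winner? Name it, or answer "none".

Head-to-head results (13 voters):
C vs E: C preferred on 4+2+2 = 8 ballots; C wins 8–5.
C–H: C 10–3.
E vs H: 4+4+1 = 9 for E, 4 for H — E by 9–4.
C beats each of E, H — C is the Condorcet winner.

C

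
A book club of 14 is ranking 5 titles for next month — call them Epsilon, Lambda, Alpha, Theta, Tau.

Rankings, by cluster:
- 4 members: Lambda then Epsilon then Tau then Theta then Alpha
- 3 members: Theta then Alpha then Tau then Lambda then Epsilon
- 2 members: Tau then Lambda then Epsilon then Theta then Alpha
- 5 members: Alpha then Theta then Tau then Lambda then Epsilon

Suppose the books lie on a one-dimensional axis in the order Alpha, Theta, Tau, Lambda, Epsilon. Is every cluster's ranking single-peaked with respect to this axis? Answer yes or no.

yes

Axis positions: Alpha=1, Theta=2, Tau=3, Lambda=4, Epsilon=5.
Cluster 1 (peak Lambda at position 4): ranking walks positions 4-5-3-2-1, expanding outward from the peak — single-peaked.
Cluster 2 (peak Theta at position 2): ranking walks positions 2-1-3-4-5, expanding outward from the peak — single-peaked.
Cluster 3 (peak Tau at position 3): ranking walks positions 3-4-5-2-1, expanding outward from the peak — single-peaked.
Cluster 4 (peak Alpha at position 1): ranking walks positions 1-2-3-4-5, expanding outward from the peak — single-peaked.
Every ranking is single-peaked on this axis.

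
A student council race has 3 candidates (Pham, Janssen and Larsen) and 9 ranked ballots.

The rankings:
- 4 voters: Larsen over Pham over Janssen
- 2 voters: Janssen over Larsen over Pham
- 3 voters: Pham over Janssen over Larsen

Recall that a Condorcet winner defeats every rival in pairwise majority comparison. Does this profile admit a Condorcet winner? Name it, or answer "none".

none

Pairwise majorities:
Pham vs Janssen: Pham, 7–2.
Pham vs Larsen: Larsen wins 6–3.
Janssen–Larsen: Janssen 5–4.
No candidate is unbeaten: Pham loses to Larsen; Janssen loses to Pham; Larsen loses to Janssen. In particular Pham > Janssen > Larsen > Pham is a majority cycle — no Condorcet winner exists.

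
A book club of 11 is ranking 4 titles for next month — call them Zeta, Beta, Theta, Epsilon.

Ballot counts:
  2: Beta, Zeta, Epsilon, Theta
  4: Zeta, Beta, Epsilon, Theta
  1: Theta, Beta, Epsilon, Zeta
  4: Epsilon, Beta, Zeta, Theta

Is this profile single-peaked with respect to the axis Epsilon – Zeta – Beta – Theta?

no

Axis positions: Epsilon=1, Zeta=2, Beta=3, Theta=4.
Bloc 1 (peak Beta at position 3): ranking walks positions 3-2-1-4, expanding outward from the peak — single-peaked.
Bloc 2 (peak Zeta at position 2): ranking walks positions 2-3-1-4, expanding outward from the peak — single-peaked.
Bloc 3: ranking walks positions 4-3-1-2; Epsilon is ranked above Zeta even though Zeta lies between Epsilon and the peak Theta on the axis — preferences dip and rise again. Not single-peaked.
Bloc 4: ranking walks positions 1-3-2-4; Beta is ranked above Zeta even though Zeta lies between Beta and the peak Epsilon on the axis — preferences dip and rise again. Not single-peaked.
Bloc 3 violates single-peakedness, so the profile is not single-peaked on this axis.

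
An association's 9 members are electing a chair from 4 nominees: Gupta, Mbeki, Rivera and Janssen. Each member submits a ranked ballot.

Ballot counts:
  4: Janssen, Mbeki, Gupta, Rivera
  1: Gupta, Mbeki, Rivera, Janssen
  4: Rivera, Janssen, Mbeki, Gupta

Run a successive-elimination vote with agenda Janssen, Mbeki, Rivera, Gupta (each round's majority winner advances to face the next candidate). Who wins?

Round 1: Janssen vs Mbeki — 8–1, Janssen advances.
Round 2: Janssen vs Rivera — 4–5, Rivera advances.
Round 3: Rivera vs Gupta — 4–5, Gupta advances.
Gupta survives the agenda.

Gupta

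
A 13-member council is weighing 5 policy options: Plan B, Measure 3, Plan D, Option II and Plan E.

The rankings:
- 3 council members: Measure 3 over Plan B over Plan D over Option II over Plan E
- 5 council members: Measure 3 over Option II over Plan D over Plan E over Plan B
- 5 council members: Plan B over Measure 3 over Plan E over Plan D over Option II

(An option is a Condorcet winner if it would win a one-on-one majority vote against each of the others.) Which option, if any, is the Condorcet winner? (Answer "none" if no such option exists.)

Measure 3

Head-to-head results (13 council members):
Plan B vs Measure 3: 5 to 8, Measure 3.
Plan B vs Plan D: Plan B is ranked higher on 3+5 = 8 ballots, Plan D on 5. Plan B wins 8–5.
Plan B vs Option II: 8 to 5, Plan B.
Plan B vs Plan E: Plan B is ranked higher on 3+5 = 8 ballots, Plan E on 5. Plan B wins 8–5.
Measure 3 vs Plan D: 3+5+5 = 13 for Measure 3, 0 for Plan D — Measure 3 by 13–0.
Measure 3 vs Option II: Measure 3 preferred on 3+5+5 = 13 ballots; Measure 3 wins 13–0.
Measure 3 vs Plan E: 13 to 0, Measure 3.
Plan D vs Option II: Plan D is ranked higher on 3+5 = 8 ballots, Option II on 5. Plan D wins 8–5.
Plan D vs Plan E: 3+5 = 8 for Plan D, 5 for Plan E — Plan D by 8–5.
Option II vs Plan E: 3+5 = 8 for Option II, 5 for Plan E — Option II by 8–5.
Measure 3 wins every pairwise contest, so Measure 3 is the Condorcet winner.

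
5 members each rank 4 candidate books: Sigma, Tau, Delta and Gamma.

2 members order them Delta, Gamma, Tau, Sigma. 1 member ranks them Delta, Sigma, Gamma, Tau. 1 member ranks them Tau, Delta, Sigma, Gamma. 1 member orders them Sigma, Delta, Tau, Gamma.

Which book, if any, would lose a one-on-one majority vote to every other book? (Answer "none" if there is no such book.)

none

Pairwise majorities:
Sigma vs Tau: Sigma is ranked higher on 1+1 = 2 ballots, Tau on 3. Tau wins 3–2.
Sigma vs Delta: Sigma preferred on 1 ballot; Delta wins 4–1.
Sigma vs Gamma: 1+1+1 = 3 for Sigma, 2 for Gamma — Sigma by 3–2.
Tau vs Delta: Tau is ranked higher on 1 ballot, Delta on 4. Delta wins 4–1.
Tau vs Gamma: Tau preferred on 1+1 = 2 ballots; Gamma wins 3–2.
Delta vs Gamma: Delta wins 5–0.
Every book wins at least one matchup (Sigma beats Gamma; Tau beats Sigma; Delta beats Sigma; Gamma beats Tau), so there is no Condorcet loser.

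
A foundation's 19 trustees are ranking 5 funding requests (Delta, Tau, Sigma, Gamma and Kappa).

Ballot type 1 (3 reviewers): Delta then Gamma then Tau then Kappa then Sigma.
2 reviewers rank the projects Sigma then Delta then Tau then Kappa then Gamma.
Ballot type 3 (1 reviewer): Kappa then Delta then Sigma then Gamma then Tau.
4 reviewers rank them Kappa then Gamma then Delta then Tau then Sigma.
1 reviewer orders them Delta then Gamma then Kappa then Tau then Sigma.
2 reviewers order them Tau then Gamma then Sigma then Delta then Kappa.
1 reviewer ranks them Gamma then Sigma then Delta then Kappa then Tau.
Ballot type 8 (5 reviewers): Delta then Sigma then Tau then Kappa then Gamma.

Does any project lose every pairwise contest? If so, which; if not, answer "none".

none

Pairwise majorities:
Delta vs Tau: Delta preferred on 17 ballots; Delta wins 17–2.
Delta vs Sigma: 3+1+4+1+5 = 14 for Delta, 5 for Sigma — Delta by 14–5.
Delta vs Gamma: 3+2+1+1+5 = 12 for Delta, 7 for Gamma — Delta by 12–7.
Delta vs Kappa: Delta is ranked higher on 3+2+1+2+1+5 = 14 ballots, Kappa on 5. Delta wins 14–5.
Tau vs Sigma: 10 to 9, Tau.
Tau–Gamma: Gamma 10–9.
Tau vs Kappa: Tau preferred on 3+2+2+5 = 12 ballots; Tau wins 12–7.
Sigma–Gamma: Gamma 11–8.
Sigma vs Kappa: Sigma preferred on 2+2+1+5 = 10 ballots; Sigma wins 10–9.
Gamma vs Kappa: 3+1+2+1 = 7 for Gamma, 12 for Kappa — Kappa by 12–7.
Every project wins at least one matchup (Delta beats Tau; Tau beats Sigma; Sigma beats Kappa; Gamma beats Tau; Kappa beats Gamma), so there is no Condorcet loser.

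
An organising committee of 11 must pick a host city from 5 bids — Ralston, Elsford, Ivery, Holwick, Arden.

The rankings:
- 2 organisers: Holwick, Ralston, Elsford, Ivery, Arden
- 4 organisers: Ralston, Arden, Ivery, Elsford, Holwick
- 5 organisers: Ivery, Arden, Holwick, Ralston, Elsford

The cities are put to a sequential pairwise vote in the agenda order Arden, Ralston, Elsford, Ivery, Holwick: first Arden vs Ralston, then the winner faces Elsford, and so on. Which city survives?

Holwick

Round 1: Arden vs Ralston — 5–6, Ralston advances.
Round 2: Ralston vs Elsford — 11–0, Ralston advances.
Round 3: Ralston vs Ivery — 6–5, Ralston advances.
Round 4: Ralston vs Holwick — 4–7, Holwick advances.
Holwick survives the agenda.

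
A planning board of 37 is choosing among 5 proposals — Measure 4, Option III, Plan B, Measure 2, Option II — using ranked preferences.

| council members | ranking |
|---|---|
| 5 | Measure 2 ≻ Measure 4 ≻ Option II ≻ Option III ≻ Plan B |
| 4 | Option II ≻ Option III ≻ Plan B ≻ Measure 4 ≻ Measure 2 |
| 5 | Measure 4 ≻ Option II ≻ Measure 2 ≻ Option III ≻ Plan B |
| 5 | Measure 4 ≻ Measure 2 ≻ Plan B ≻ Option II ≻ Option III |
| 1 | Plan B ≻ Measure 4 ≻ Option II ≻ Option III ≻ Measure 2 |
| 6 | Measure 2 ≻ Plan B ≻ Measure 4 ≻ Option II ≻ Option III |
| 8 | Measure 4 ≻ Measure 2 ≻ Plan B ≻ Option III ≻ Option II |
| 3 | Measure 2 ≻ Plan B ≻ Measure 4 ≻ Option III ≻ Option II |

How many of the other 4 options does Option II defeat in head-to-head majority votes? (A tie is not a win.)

Option II against each rival (37 council members):
Option II vs Measure 4: Measure 4, 33–4.
Option II–Option III: Option II 26–11.
Option II–Plan B: Plan B 23–14.
Option II vs Measure 2: Measure 2 wins 27–10.
Option II beats Option III; loses to Measure 4, Plan B, Measure 2 — 1 pairwise win.

1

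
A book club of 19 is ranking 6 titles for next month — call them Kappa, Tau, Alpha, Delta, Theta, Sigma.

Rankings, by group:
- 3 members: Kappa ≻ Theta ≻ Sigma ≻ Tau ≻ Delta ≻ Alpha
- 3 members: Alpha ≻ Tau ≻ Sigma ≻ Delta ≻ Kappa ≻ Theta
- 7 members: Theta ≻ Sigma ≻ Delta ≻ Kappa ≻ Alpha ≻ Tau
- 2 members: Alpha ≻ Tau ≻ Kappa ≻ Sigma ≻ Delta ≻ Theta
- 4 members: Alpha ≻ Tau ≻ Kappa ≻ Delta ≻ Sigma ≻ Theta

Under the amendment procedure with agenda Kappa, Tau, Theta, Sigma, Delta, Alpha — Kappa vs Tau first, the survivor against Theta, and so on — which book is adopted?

Sigma

Round 1: Kappa vs Tau — 10–9, Kappa advances.
Round 2: Kappa vs Theta — 12–7, Kappa advances.
Round 3: Kappa vs Sigma — 9–10, Sigma advances.
Round 4: Sigma vs Delta — 15–4, Sigma advances.
Round 5: Sigma vs Alpha — 10–9, Sigma advances.
Sigma survives the agenda.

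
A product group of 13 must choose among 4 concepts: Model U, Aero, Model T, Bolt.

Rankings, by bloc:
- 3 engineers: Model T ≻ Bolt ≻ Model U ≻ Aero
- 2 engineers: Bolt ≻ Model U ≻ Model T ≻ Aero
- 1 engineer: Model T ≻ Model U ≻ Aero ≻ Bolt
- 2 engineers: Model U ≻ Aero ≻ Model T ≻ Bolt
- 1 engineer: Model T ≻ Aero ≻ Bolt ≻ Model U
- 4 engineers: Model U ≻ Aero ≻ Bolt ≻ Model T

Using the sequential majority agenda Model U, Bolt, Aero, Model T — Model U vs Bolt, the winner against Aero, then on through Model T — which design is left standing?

Round 1: Model U vs Bolt — 7–6, Model U advances.
Round 2: Model U vs Aero — 12–1, Model U advances.
Round 3: Model U vs Model T — 8–5, Model U advances.
Model U survives the agenda.

Model U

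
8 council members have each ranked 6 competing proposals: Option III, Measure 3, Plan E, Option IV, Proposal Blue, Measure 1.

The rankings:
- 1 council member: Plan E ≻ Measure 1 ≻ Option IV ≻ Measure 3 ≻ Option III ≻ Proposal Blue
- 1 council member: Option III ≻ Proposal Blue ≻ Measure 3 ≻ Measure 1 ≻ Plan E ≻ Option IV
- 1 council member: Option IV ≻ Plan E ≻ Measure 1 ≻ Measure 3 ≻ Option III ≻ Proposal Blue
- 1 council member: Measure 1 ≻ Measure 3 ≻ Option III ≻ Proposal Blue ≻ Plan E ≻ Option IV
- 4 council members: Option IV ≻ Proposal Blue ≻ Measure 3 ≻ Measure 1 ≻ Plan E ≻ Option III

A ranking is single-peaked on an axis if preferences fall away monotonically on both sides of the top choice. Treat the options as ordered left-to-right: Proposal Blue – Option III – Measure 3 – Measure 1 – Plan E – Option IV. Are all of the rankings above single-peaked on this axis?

Axis positions: Proposal Blue=1, Option III=2, Measure 3=3, Measure 1=4, Plan E=5, Option IV=6.
Group 1 (peak Plan E at position 5): ranking walks positions 5-4-6-3-2-1, expanding outward from the peak — single-peaked.
Group 2 (peak Option III at position 2): ranking walks positions 2-1-3-4-5-6, expanding outward from the peak — single-peaked.
Group 3 (peak Option IV at position 6): ranking walks positions 6-5-4-3-2-1, expanding outward from the peak — single-peaked.
Group 4 (peak Measure 1 at position 4): ranking walks positions 4-3-2-1-5-6, expanding outward from the peak — single-peaked.
Group 5: ranking walks positions 6-1-3-4-5-2; Proposal Blue is ranked above Plan E even though Plan E lies between Proposal Blue and the peak Option IV on the axis — preferences dip and rise again. Not single-peaked.
Group 5 violates single-peakedness, so the profile is not single-peaked on this axis.

no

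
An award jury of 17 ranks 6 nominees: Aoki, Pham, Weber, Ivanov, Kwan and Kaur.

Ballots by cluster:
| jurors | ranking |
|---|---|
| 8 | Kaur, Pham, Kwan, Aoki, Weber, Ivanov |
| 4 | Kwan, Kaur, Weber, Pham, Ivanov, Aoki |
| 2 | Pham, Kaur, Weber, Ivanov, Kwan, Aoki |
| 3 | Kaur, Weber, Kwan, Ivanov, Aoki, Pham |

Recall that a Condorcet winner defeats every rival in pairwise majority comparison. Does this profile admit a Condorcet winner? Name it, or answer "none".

Kaur

Pairwise majorities:
Aoki vs Pham: 3 for Aoki, 14 for Pham — Pham by 14–3.
Aoki vs Weber: 8 to 9, Weber.
Aoki vs Ivanov: 8 to 9, Ivanov.
Aoki vs Kwan: 0 for Aoki, 17 for Kwan — Kwan by 17–0.
Aoki vs Kaur: Aoki is ranked higher on 0 ballots, Kaur on 17. Kaur wins 17–0.
Pham vs Weber: Pham preferred on 8+2 = 10 ballots; Pham wins 10–7.
Pham vs Ivanov: 8+4+2 = 14 for Pham, 3 for Ivanov — Pham by 14–3.
Pham vs Kwan: 8+2 = 10 for Pham, 7 for Kwan — Pham by 10–7.
Pham vs Kaur: Pham is ranked higher on 2 ballots, Kaur on 15. Kaur wins 15–2.
Weber vs Ivanov: Weber preferred on 8+4+2+3 = 17 ballots; Weber wins 17–0.
Weber vs Kwan: Weber preferred on 2+3 = 5 ballots; Kwan wins 12–5.
Weber vs Kaur: Weber preferred on 0 ballots; Kaur wins 17–0.
Ivanov vs Kwan: Ivanov preferred on 2 ballots; Kwan wins 15–2.
Ivanov vs Kaur: Ivanov preferred on 0 ballots; Kaur wins 17–0.
Kwan vs Kaur: 4 to 13, Kaur.
Kaur wins every pairwise contest, so Kaur is the Condorcet winner.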